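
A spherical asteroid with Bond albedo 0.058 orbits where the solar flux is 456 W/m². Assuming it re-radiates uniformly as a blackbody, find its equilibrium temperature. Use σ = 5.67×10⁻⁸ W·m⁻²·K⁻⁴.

T ≈ 209 K

Power absorbed = (1−a)S·πR²; power emitted = 4πR²σT⁴. Equating and cancelling πR²:
T = ((1−a)S / 4σ)^(1/4) = (430 / (4 × 5.67×10⁻⁸))^(1/4) = (1.89×10^9)^(1/4).
T = 209 K.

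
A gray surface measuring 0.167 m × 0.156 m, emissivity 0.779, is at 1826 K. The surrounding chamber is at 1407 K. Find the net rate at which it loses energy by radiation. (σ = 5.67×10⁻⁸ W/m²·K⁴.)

A = 0.167 × 0.156 = 0.0261 m².
Q = εσA(T⁴ − T_s⁴). T⁴ − T_s⁴ = (1826)⁴ − (1407)⁴ = 1.11×10^13 − 3.92×10^12 = 7.20×10^12 K⁴.
Q = 0.779 × 5.67×10⁻⁸ × 0.0261 × 7.20×10^12 = 8280 W.

Q ≈ 8280 W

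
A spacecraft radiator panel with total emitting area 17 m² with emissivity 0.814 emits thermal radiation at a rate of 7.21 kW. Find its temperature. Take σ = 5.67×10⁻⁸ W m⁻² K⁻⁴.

From P = εσAT⁴, T = (P / εσA)^(1/4) = (7210 / (0.814 × 5.67×10⁻⁸ × 17.0))^(1/4).
T = (9.19×10^9)^(1/4) = 310 K.

T ≈ 310 K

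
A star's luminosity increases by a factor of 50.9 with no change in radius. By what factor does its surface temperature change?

P ∝ T⁴ ⇒ T ∝ P^(1/4), so T scales by (50.9)^(1/4) = 2.67.

factor ≈ 2.67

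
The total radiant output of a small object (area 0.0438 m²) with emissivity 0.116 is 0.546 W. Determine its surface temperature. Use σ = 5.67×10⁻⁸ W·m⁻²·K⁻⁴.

T ≈ 209 K

From P = εσAT⁴, T = (P / εσA)^(1/4) = (0.546 / (0.116 × 5.67×10⁻⁸ × 0.0438))^(1/4).
T = (1.90×10^9)^(1/4) = 209 K.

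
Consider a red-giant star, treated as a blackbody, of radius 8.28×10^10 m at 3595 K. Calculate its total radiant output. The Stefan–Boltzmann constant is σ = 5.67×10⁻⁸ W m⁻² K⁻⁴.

P ≈ 8.16×10^29 W

A = 4πr² = 4π × (8.28×10^10)² = 8.62×10^22 m².
P = σAT⁴ = 5.67×10⁻⁸ × 8.62×10^22 × (3595)⁴ = 5.67×10⁻⁸ × 8.62×10^22 × 1.67×10^14.
P = 8.16×10^29 W.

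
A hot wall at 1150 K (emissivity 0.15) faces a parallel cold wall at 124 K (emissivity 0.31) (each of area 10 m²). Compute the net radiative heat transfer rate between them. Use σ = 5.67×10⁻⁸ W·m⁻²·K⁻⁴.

For two large parallel gray plates, q = σ(T₁⁴ − T₂⁴) / (1/ε₁ + 1/ε₂ − 1).
1/ε₁ + 1/ε₂ − 1 = 1/0.15 + 1/0.31 − 1 = 8.892.
T₁⁴ − T₂⁴ = 1.75×10^12 − 2.36×10^8 = 1.75×10^12 K⁴.
q = 5.67×10⁻⁸ × 1.75×10^12 / 8.892 = 11200 W/m².
Q = q·A = 11200 × 10 = 1.12×10^5 W.

Q ≈ 1.12×10^5 W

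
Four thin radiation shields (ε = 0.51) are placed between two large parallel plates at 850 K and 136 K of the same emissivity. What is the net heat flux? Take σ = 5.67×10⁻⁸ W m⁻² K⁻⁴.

Each of the 5 gaps contributes resistance (2/ε − 1) = 2/0.51 − 1 = 2.922; total = 14.61.
q = σ(T₁⁴ − T₂⁴) / 14.61 = 5.67×10⁻⁸ × 5.22×10^11 / 14.61 = 2020 W/m².

q ≈ 2020 W/m²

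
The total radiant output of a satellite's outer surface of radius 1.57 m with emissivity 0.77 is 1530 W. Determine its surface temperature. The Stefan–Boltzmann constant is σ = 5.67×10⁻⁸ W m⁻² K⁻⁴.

T ≈ 183 K

A = 4πr² = 4π × (1.57)² = 31.0 m².
From P = εσAT⁴, T = (P / εσA)^(1/4) = (1530 / (0.77 × 5.67×10⁻⁸ × 31.0))^(1/4).
T = (1.13×10^9)^(1/4) = 183 K.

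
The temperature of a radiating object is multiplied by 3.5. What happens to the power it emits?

factor ≈ 150

P ∝ T⁴, so the power scales as (3.5)⁴ = 150.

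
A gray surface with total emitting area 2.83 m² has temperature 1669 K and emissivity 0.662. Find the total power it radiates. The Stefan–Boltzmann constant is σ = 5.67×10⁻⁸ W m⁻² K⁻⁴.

P ≈ 8.24×10^5 W

Stefan–Boltzmann: P = εσAT⁴ = 0.662 × 5.67×10⁻⁸ × 2.83 × (1669)⁴ = 0.662 × 5.67×10⁻⁸ × 2.83 × 7.76×10^12.
P = 8.24×10^5 W.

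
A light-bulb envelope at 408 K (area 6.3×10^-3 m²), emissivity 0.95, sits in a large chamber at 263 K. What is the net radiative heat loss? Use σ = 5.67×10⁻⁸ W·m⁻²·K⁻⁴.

Q ≈ 7.78 W

Q = εσA(T⁴ − T_s⁴). T⁴ − T_s⁴ = (408)⁴ − (263)⁴ = 2.77×10^10 − 4.78×10^9 = 2.29×10^10 K⁴.
Q = 0.95 × 5.67×10⁻⁸ × 6.30×10^-3 × 2.29×10^10 = 7.78 W.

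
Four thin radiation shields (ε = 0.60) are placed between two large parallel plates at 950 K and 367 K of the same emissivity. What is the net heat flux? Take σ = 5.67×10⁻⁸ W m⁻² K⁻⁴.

Each of the 5 gaps contributes resistance (2/ε − 1) = 2/0.60 − 1 = 2.333; total = 11.67.
q = σ(T₁⁴ − T₂⁴) / 11.67 = 5.67×10⁻⁸ × 7.96×10^11 / 11.67 = 3870 W/m².

q ≈ 3870 W/m²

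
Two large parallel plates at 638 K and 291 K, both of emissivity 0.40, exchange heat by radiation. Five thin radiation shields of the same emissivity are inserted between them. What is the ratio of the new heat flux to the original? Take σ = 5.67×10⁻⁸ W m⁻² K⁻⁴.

With N identical shields there are N+1 = 6 gaps in series, each with the same radiative resistance, so the flux falls to 1/(N+1) of its unshielded value.

ratio ≈ 0.167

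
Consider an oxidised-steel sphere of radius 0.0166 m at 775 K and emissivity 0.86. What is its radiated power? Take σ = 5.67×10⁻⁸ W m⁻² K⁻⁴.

A = 4πr² = 4π × (0.0166)² = 3.46×10^-3 m².
Stefan–Boltzmann: P = εσAT⁴ = 0.86 × 5.67×10⁻⁸ × 3.46×10^-3 × (775)⁴ = 0.86 × 5.67×10⁻⁸ × 3.46×10^-3 × 3.61×10^11.
P = 60.9 W.

P ≈ 60.9 W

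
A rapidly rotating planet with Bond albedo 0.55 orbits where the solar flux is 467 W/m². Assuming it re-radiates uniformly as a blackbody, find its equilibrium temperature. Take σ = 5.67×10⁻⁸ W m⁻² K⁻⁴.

T ≈ 174 K

Power absorbed = (1−a)S·πR²; power emitted = 4πR²σT⁴. Equating and cancelling πR²:
T = ((1−a)S / 4σ)^(1/4) = (210 / (4 × 5.67×10⁻⁸))^(1/4) = (9.27×10^8)^(1/4).
T = 174 K.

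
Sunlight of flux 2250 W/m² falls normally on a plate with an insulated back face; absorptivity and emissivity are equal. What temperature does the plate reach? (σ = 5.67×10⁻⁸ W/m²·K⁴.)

Absorbed flux αS = emitted flux εσT⁴ (one radiating face); with α = ε, T = (S/σ)^(1/4).
T = (2250 / 5.67×10⁻⁸)^(1/4) = (3.97×10^10)^(1/4).
T = 446 K.

T ≈ 446 K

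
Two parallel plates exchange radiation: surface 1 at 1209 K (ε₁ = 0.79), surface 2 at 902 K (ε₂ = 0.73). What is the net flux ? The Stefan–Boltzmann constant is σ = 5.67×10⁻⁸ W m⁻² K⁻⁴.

For two large parallel gray plates, q = σ(T₁⁴ − T₂⁴) / (1/ε₁ + 1/ε₂ − 1).
1/ε₁ + 1/ε₂ − 1 = 1/0.79 + 1/0.73 − 1 = 1.636.
T₁⁴ − T₂⁴ = 2.14×10^12 − 6.62×10^11 = 1.47×10^12 K⁴.
q = 5.67×10⁻⁸ × 1.47×10^12 / 1.636 = 51100 W/m².

q ≈ 51100 W/m²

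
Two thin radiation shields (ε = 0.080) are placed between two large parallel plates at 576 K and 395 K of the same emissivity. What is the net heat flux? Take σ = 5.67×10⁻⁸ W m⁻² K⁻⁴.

q ≈ 67.5 W/m²

Each of the 3 gaps contributes resistance (2/ε − 1) = 2/0.080 − 1 = 24.00; total = 72.00.
q = σ(T₁⁴ − T₂⁴) / 72.00 = 5.67×10⁻⁸ × 8.57×10^10 / 72.00 = 67.5 W/m².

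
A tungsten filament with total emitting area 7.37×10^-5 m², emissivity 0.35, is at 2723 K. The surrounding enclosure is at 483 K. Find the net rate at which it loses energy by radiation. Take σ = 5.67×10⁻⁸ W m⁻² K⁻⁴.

Q = εσA(T⁴ − T_s⁴). T⁴ − T_s⁴ = (2723)⁴ − (483)⁴ = 5.50×10^13 − 5.44×10^10 = 5.49×10^13 K⁴.
Q = 0.35 × 5.67×10⁻⁸ × 7.37×10^-5 × 5.49×10^13 = 80.3 W.

Q ≈ 80.3 W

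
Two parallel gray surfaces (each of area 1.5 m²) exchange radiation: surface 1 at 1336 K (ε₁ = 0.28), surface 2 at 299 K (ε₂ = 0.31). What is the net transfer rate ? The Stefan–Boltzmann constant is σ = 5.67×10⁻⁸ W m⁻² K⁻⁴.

Q ≈ 46600 W

For two large parallel gray plates, q = σ(T₁⁴ − T₂⁴) / (1/ε₁ + 1/ε₂ − 1).
1/ε₁ + 1/ε₂ − 1 = 1/0.28 + 1/0.31 − 1 = 5.797.
T₁⁴ − T₂⁴ = 3.19×10^12 − 7.99×10^9 = 3.18×10^12 K⁴.
q = 5.67×10⁻⁸ × 3.18×10^12 / 5.797 = 31100 W/m².
Q = q·A = 31100 × 1.5 = 46600 W.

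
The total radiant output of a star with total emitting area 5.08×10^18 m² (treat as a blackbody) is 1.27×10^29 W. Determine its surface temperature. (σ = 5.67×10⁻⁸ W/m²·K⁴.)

From P = σAT⁴, T = (P / σA)^(1/4) = (1.27×10^29 / (5.67×10⁻⁸ × 5.08×10^18))^(1/4).
T = (4.41×10^17)^(1/4) = 25800 K.

T ≈ 25800 K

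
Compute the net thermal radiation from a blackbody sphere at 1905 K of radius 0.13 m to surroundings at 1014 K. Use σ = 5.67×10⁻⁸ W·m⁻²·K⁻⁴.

A = 4πr² = 4π × (0.13)² = 0.212 m².
Q = σA(T⁴ − T_s⁴). T⁴ − T_s⁴ = (1905)⁴ − (1014)⁴ = 1.32×10^13 − 1.06×10^12 = 1.21×10^13 K⁴.
Q = 5.67×10⁻⁸ × 0.212 × 1.21×10^13 = 1.46×10^5 W.

Q ≈ 1.46×10^5 W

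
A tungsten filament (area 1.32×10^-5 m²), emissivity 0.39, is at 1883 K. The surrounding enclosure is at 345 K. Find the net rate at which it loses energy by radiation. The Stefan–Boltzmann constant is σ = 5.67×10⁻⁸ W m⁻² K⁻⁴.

Q = εσA(T⁴ − T_s⁴). T⁴ − T_s⁴ = (1883)⁴ − (345)⁴ = 1.26×10^13 − 1.42×10^10 = 1.26×10^13 K⁴.
Q = 0.39 × 5.67×10⁻⁸ × 1.32×10^-5 × 1.26×10^13 = 3.67 W.

Q ≈ 3.67 W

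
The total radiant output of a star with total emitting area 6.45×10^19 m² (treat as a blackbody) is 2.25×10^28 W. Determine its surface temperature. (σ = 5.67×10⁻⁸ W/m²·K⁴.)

T ≈ 8860 K

From P = σAT⁴, T = (P / σA)^(1/4) = (2.25×10^28 / (5.67×10⁻⁸ × 6.45×10^19))^(1/4).
T = (6.15×10^15)^(1/4) = 8860 K.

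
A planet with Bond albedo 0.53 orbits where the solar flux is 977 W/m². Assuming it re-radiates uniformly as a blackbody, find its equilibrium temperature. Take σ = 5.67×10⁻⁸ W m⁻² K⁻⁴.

Power absorbed = (1−a)S·πR²; power emitted = 4πR²σT⁴. Equating and cancelling πR²:
T = ((1−a)S / 4σ)^(1/4) = (459 / (4 × 5.67×10⁻⁸))^(1/4) = (2.02×10^9)^(1/4).
T = 212 K.

T ≈ 212 K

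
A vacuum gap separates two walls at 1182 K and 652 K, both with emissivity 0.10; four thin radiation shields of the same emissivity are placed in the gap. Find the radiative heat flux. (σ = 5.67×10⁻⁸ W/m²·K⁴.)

Each of the 5 gaps contributes resistance (2/ε − 1) = 2/0.10 − 1 = 19.00; total = 95.00.
q = σ(T₁⁴ − T₂⁴) / 95.00 = 5.67×10⁻⁸ × 1.77×10^12 / 95.00 = 1060 W/m².

q ≈ 1060 W/m²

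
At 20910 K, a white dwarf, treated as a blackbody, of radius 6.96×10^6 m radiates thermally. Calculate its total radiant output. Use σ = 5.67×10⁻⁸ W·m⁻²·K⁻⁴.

P ≈ 6.60×10^24 W

A = 4πr² = 4π × (6.96×10^6)² = 6.09×10^14 m².
P = σAT⁴ = 5.67×10⁻⁸ × 6.09×10^14 × (20910)⁴ = 5.67×10⁻⁸ × 6.09×10^14 × 1.91×10^17.
P = 6.60×10^24 W.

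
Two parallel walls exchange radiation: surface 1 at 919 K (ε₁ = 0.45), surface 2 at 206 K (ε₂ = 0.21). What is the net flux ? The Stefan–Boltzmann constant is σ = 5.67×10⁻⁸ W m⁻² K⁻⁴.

q ≈ 6740 W/m²

For two large parallel gray plates, q = σ(T₁⁴ − T₂⁴) / (1/ε₁ + 1/ε₂ − 1).
1/ε₁ + 1/ε₂ − 1 = 1/0.45 + 1/0.21 − 1 = 5.984.
T₁⁴ − T₂⁴ = 7.13×10^11 − 1.80×10^9 = 7.11×10^11 K⁴.
q = 5.67×10⁻⁸ × 7.11×10^11 / 5.984 = 6740 W/m².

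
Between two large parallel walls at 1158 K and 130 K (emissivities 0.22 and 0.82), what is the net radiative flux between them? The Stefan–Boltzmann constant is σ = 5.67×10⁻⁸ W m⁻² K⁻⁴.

q ≈ 21400 W/m²

For two large parallel gray plates, q = σ(T₁⁴ − T₂⁴) / (1/ε₁ + 1/ε₂ − 1).
1/ε₁ + 1/ε₂ − 1 = 1/0.22 + 1/0.82 − 1 = 4.765.
T₁⁴ − T₂⁴ = 1.80×10^12 − 2.86×10^8 = 1.80×10^12 K⁴.
q = 5.67×10⁻⁸ × 1.80×10^12 / 4.765 = 21400 W/m².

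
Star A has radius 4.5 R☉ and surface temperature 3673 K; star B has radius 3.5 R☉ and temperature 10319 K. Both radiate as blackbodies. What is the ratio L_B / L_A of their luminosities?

L = 4πR²σT⁴ ∝ R²T⁴, so L_B/L_A = (3.5/4.5)² × (10319/3673)⁴ = 0.605 × 62.3 = 37.7.

L_B/L_A ≈ 37.7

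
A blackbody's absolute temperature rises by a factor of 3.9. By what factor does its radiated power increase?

factor ≈ 231

P ∝ T⁴, so the power scales as (3.9)⁴ = 231.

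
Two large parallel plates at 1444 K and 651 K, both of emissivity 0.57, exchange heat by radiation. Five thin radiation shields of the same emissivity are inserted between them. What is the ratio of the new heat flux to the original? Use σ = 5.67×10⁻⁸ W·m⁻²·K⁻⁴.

ratio ≈ 0.167

With N identical shields there are N+1 = 6 gaps in series, each with the same radiative resistance, so the flux falls to 1/(N+1) of its unshielded value.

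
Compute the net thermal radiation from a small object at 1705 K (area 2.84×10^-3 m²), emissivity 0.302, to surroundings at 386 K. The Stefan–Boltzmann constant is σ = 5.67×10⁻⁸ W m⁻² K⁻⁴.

Q ≈ 410 W

Q = εσA(T⁴ − T_s⁴). T⁴ − T_s⁴ = (1705)⁴ − (386)⁴ = 8.45×10^12 − 2.22×10^10 = 8.43×10^12 K⁴.
Q = 0.302 × 5.67×10⁻⁸ × 2.84×10^-3 × 8.43×10^12 = 410 W.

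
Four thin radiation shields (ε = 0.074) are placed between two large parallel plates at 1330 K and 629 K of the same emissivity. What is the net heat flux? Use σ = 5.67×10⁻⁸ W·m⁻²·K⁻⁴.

q ≈ 1300 W/m²

Each of the 5 gaps contributes resistance (2/ε − 1) = 2/0.074 − 1 = 26.03; total = 130.1.
q = σ(T₁⁴ − T₂⁴) / 130.1 = 5.67×10⁻⁸ × 2.97×10^12 / 130.1 = 1300 W/m².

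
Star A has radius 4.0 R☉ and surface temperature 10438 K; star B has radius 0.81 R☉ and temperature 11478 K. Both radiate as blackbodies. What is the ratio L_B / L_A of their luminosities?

L = 4πR²σT⁴ ∝ R²T⁴, so L_B/L_A = (0.81/4.0)² × (11478/10438)⁴ = 0.0410 × 1.46 = 0.0600.

L_B/L_A ≈ 0.0600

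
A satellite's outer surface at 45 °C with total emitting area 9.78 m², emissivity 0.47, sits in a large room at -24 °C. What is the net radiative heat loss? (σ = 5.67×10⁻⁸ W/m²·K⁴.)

Convert: 45 °C = 318 K; -24 °C = 249 K.
Q = εσA(T⁴ − T_s⁴). T⁴ − T_s⁴ = (318)⁴ − (249)⁴ = 1.02×10^10 − 3.84×10^9 = 6.38×10^9 K⁴.
Q = 0.47 × 5.67×10⁻⁸ × 9.78 × 6.38×10^9 = 1660 W.

Q ≈ 1660 W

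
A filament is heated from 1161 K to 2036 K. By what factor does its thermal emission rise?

ratio ≈ 9.46

P ∝ T⁴, so the ratio is (2036/1161)⁴ = (1.754)⁴ = 9.46.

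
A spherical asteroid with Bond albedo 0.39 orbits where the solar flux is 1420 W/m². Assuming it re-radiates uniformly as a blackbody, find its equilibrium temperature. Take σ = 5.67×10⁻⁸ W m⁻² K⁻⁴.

T ≈ 249 K

Power absorbed = (1−a)S·πR²; power emitted = 4πR²σT⁴. Equating and cancelling πR²:
T = ((1−a)S / 4σ)^(1/4) = (866 / (4 × 5.67×10⁻⁸))^(1/4) = (3.82×10^9)^(1/4).
T = 249 K.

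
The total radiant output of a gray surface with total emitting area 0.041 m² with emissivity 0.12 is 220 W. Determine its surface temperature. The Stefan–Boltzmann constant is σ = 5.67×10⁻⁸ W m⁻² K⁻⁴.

T ≈ 942 K

From P = εσAT⁴, T = (P / εσA)^(1/4) = (220 / (0.12 × 5.67×10⁻⁸ × 0.0410))^(1/4).
T = (7.89×10^11)^(1/4) = 942 K.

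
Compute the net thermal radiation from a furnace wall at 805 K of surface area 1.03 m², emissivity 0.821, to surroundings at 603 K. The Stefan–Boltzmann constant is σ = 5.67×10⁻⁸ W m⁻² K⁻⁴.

Q ≈ 13800 W

Q = εσA(T⁴ − T_s⁴). T⁴ − T_s⁴ = (805)⁴ − (603)⁴ = 4.20×10^11 − 1.32×10^11 = 2.88×10^11 K⁴.
Q = 0.821 × 5.67×10⁻⁸ × 1.03 × 2.88×10^11 = 13800 W.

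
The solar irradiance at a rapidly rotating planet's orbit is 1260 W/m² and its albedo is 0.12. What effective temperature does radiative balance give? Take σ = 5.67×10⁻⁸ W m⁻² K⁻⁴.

Power absorbed = (1−a)S·πR²; power emitted = 4πR²σT⁴. Equating and cancelling πR²:
T = ((1−a)S / 4σ)^(1/4) = (1110 / (4 × 5.67×10⁻⁸))^(1/4) = (4.89×10^9)^(1/4).
T = 264 K.

T ≈ 264 K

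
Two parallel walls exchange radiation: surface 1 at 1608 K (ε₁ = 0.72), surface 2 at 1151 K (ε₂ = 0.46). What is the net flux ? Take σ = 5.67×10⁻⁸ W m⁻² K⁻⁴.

For two large parallel gray plates, q = σ(T₁⁴ − T₂⁴) / (1/ε₁ + 1/ε₂ − 1).
1/ε₁ + 1/ε₂ − 1 = 1/0.72 + 1/0.46 − 1 = 2.563.
T₁⁴ − T₂⁴ = 6.69×10^12 − 1.76×10^12 = 4.93×10^12 K⁴.
q = 5.67×10⁻⁸ × 4.93×10^12 / 2.563 = 1.09×10^5 W/m².

q ≈ 1.09×10^5 W/m²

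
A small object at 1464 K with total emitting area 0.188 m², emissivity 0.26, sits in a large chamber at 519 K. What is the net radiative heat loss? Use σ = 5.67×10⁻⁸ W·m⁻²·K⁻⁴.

Q = εσA(T⁴ − T_s⁴). T⁴ − T_s⁴ = (1464)⁴ − (519)⁴ = 4.59×10^12 − 7.26×10^10 = 4.52×10^12 K⁴.
Q = 0.26 × 5.67×10⁻⁸ × 0.188 × 4.52×10^12 = 12500 W.

Q ≈ 12500 W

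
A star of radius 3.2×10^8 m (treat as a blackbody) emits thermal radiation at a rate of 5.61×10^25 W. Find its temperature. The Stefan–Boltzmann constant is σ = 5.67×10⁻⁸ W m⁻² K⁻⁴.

A = 4πr² = 4π × (3.2×10^8)² = 1.29×10^18 m².
From P = σAT⁴, T = (P / σA)^(1/4) = (5.61×10^25 / (5.67×10⁻⁸ × 1.29×10^18))^(1/4).
T = (7.69×10^14)^(1/4) = 5270 K.

T ≈ 5270 K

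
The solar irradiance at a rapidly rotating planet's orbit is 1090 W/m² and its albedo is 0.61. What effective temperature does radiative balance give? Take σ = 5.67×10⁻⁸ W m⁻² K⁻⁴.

Power absorbed = (1−a)S·πR²; power emitted = 4πR²σT⁴. Equating and cancelling πR²:
T = ((1−a)S / 4σ)^(1/4) = (425 / (4 × 5.67×10⁻⁸))^(1/4) = (1.87×10^9)^(1/4).
T = 208 K.

T ≈ 208 K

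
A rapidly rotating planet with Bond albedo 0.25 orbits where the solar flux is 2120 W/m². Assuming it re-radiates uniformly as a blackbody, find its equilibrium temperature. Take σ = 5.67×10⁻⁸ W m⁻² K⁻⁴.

T ≈ 289 K

Power absorbed = (1−a)S·πR²; power emitted = 4πR²σT⁴. Equating and cancelling πR²:
T = ((1−a)S / 4σ)^(1/4) = (1590 / (4 × 5.67×10⁻⁸))^(1/4) = (7.01×10^9)^(1/4).
T = 289 K.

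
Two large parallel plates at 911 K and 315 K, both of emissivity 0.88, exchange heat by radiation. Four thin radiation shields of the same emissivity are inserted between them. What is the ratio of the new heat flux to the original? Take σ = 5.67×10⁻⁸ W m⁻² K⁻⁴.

With N identical shields there are N+1 = 5 gaps in series, each with the same radiative resistance, so the flux falls to 1/(N+1) of its unshielded value.

ratio ≈ 0.200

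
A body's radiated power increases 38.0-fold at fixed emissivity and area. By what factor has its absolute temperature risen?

P ∝ T⁴ ⇒ T ∝ P^(1/4), so T scales by (38.0)^(1/4) = 2.48.

factor ≈ 2.48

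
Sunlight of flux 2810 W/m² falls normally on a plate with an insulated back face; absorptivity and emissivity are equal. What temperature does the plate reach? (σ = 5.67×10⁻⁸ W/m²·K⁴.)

Absorbed flux αS = emitted flux εσT⁴ (one radiating face); with α = ε, T = (S/σ)^(1/4).
T = (2810 / 5.67×10⁻⁸)^(1/4) = (4.96×10^10)^(1/4).
T = 472 K.

T ≈ 472 K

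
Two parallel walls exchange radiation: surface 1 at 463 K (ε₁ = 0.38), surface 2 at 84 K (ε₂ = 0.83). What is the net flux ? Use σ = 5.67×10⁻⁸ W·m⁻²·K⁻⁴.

For two large parallel gray plates, q = σ(T₁⁴ − T₂⁴) / (1/ε₁ + 1/ε₂ − 1).
1/ε₁ + 1/ε₂ − 1 = 1/0.38 + 1/0.83 − 1 = 2.836.
T₁⁴ − T₂⁴ = 4.60×10^10 − 4.98×10^7 = 4.59×10^10 K⁴.
q = 5.67×10⁻⁸ × 4.59×10^10 / 2.836 = 918 W/m².

q ≈ 918 W/m²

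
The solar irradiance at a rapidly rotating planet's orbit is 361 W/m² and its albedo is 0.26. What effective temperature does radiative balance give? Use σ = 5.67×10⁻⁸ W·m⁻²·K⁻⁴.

Power absorbed = (1−a)S·πR²; power emitted = 4πR²σT⁴. Equating and cancelling πR²:
T = ((1−a)S / 4σ)^(1/4) = (267 / (4 × 5.67×10⁻⁸))^(1/4) = (1.18×10^9)^(1/4).
T = 185 K.

T ≈ 185 K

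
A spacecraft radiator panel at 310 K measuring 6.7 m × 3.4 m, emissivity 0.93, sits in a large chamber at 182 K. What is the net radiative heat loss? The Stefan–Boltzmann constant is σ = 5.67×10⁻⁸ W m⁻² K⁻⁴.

Q ≈ 9780 W

A = 6.7 × 3.4 = 22.8 m².
Q = εσA(T⁴ − T_s⁴). T⁴ − T_s⁴ = (310)⁴ − (182)⁴ = 9.24×10^9 − 1.10×10^9 = 8.14×10^9 K⁴.
Q = 0.93 × 5.67×10⁻⁸ × 22.8 × 8.14×10^9 = 9780 W.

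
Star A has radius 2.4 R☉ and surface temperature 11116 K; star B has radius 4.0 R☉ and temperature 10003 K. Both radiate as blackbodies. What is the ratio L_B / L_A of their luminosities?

L_B/L_A ≈ 1.82

L = 4πR²σT⁴ ∝ R²T⁴, so L_B/L_A = (4.0/2.4)² × (10003/11116)⁴ = 2.78 × 0.656 = 1.82.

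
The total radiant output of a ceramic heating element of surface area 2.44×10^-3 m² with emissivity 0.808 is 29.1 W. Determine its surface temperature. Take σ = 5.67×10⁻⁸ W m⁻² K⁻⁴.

T ≈ 714 K

From P = εσAT⁴, T = (P / εσA)^(1/4) = (29.1 / (0.808 × 5.67×10⁻⁸ × 2.44×10^-3))^(1/4).
T = (2.60×10^11)^(1/4) = 714 K.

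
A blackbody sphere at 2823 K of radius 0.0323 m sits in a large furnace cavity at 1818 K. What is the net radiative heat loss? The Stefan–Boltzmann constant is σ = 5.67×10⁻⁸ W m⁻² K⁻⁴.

Q ≈ 39100 W

A = 4πr² = 4π × (0.0323)² = 0.0131 m².
Q = σA(T⁴ − T_s⁴). T⁴ − T_s⁴ = (2823)⁴ − (1818)⁴ = 6.35×10^13 − 1.09×10^13 = 5.26×10^13 K⁴.
Q = 5.67×10⁻⁸ × 0.0131 × 5.26×10^13 = 39100 W.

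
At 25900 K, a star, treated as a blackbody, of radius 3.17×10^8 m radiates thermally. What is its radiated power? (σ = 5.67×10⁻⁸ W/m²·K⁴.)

A = 4πr² = 4π × (3.17×10^8)² = 1.26×10^18 m².
P = σAT⁴ = 5.67×10⁻⁸ × 1.26×10^18 × (25900)⁴ = 5.67×10⁻⁸ × 1.26×10^18 × 4.50×10^17.
P = 3.22×10^28 W.

P ≈ 3.22×10^28 W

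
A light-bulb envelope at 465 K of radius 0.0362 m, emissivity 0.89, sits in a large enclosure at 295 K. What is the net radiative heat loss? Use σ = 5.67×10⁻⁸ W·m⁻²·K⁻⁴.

Q ≈ 32.6 W

A = 4πr² = 4π × (0.0362)² = 0.0165 m².
Q = εσA(T⁴ − T_s⁴). T⁴ − T_s⁴ = (465)⁴ − (295)⁴ = 4.68×10^10 − 7.57×10^9 = 3.92×10^10 K⁴.
Q = 0.89 × 5.67×10⁻⁸ × 0.0165 × 3.92×10^10 = 32.6 W.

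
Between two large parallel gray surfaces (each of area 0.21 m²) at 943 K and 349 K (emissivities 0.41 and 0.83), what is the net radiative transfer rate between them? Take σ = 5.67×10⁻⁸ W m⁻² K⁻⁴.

Q ≈ 3490 W

For two large parallel gray plates, q = σ(T₁⁴ − T₂⁴) / (1/ε₁ + 1/ε₂ − 1).
1/ε₁ + 1/ε₂ − 1 = 1/0.41 + 1/0.83 − 1 = 2.644.
T₁⁴ − T₂⁴ = 7.91×10^11 − 1.48×10^10 = 7.76×10^11 K⁴.
q = 5.67×10⁻⁸ × 7.76×10^11 / 2.644 = 16600 W/m².
Q = q·A = 16600 × 0.21 = 3490 W.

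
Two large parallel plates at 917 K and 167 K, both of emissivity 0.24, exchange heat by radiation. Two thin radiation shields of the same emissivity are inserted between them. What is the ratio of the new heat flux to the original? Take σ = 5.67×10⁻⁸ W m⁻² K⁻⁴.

ratio ≈ 0.333

With N identical shields there are N+1 = 3 gaps in series, each with the same radiative resistance, so the flux falls to 1/(N+1) of its unshielded value.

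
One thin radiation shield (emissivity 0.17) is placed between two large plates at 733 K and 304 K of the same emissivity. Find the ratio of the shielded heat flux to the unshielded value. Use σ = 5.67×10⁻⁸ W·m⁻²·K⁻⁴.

With N identical shields there are N+1 = 2 gaps in series, each with the same radiative resistance, so the flux falls to 1/(N+1) of its unshielded value.

ratio ≈ 0.500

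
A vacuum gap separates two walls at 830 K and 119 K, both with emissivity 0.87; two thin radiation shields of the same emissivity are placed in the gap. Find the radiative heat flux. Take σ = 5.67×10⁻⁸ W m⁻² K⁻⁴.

q ≈ 6900 W/m²

Each of the 3 gaps contributes resistance (2/ε − 1) = 2/0.87 − 1 = 1.299; total = 3.897.
q = σ(T₁⁴ − T₂⁴) / 3.897 = 5.67×10⁻⁸ × 4.74×10^11 / 3.897 = 6900 W/m².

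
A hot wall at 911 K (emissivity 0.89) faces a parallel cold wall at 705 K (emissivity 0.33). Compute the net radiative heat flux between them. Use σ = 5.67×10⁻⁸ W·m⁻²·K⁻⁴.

For two large parallel gray plates, q = σ(T₁⁴ − T₂⁴) / (1/ε₁ + 1/ε₂ − 1).
1/ε₁ + 1/ε₂ − 1 = 1/0.89 + 1/0.33 − 1 = 3.154.
T₁⁴ − T₂⁴ = 6.89×10^11 − 2.47×10^11 = 4.42×10^11 K⁴.
q = 5.67×10⁻⁸ × 4.42×10^11 / 3.154 = 7940 W/m².

q ≈ 7940 W/m²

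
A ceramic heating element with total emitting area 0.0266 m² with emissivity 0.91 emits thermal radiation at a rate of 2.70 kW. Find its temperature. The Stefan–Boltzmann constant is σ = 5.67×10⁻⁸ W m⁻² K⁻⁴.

T ≈ 1180 K

From P = εσAT⁴, T = (P / εσA)^(1/4) = (2700 / (0.91 × 5.67×10⁻⁸ × 0.0266))^(1/4).
T = (1.97×10^12)^(1/4) = 1180 K.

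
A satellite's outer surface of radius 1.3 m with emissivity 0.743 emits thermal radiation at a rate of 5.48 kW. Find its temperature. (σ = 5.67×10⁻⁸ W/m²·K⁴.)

A = 4πr² = 4π × (1.3)² = 21.2 m².
From P = εσAT⁴, T = (P / εσA)^(1/4) = (5480 / (0.743 × 5.67×10⁻⁸ × 21.2))^(1/4).
T = (6.13×10^9)^(1/4) = 280 K.

T ≈ 280 K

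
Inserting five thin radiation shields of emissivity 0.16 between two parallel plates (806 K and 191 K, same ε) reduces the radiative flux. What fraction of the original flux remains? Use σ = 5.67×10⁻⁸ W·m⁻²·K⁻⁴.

ratio ≈ 0.167

With N identical shields there are N+1 = 6 gaps in series, each with the same radiative resistance, so the flux falls to 1/(N+1) of its unshielded value.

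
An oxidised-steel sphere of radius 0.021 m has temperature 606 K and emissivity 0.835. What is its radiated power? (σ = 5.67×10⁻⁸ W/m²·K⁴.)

A = 4πr² = 4π × (0.021)² = 5.54×10^-3 m².
Stefan–Boltzmann: P = εσAT⁴ = 0.835 × 5.67×10⁻⁸ × 5.54×10^-3 × (606)⁴ = 0.835 × 5.67×10⁻⁸ × 5.54×10^-3 × 1.35×10^11.
P = 35.4 W.

P ≈ 35.4 W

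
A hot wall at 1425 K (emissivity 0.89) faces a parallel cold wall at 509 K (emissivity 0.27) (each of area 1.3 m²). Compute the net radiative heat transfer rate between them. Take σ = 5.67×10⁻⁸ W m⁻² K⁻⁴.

Q ≈ 78100 W

For two large parallel gray plates, q = σ(T₁⁴ − T₂⁴) / (1/ε₁ + 1/ε₂ − 1).
1/ε₁ + 1/ε₂ − 1 = 1/0.89 + 1/0.27 − 1 = 3.827.
T₁⁴ − T₂⁴ = 4.12×10^12 − 6.71×10^10 = 4.06×10^12 K⁴.
q = 5.67×10⁻⁸ × 4.06×10^12 / 3.827 = 60100 W/m².
Q = q·A = 60100 × 1.3 = 78100 W.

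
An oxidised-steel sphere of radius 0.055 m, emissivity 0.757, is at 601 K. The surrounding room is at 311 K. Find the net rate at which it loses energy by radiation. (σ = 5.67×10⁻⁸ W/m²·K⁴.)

Q ≈ 198 W

A = 4πr² = 4π × (0.055)² = 0.0380 m².
Q = εσA(T⁴ − T_s⁴). T⁴ − T_s⁴ = (601)⁴ − (311)⁴ = 1.30×10^11 − 9.35×10^9 = 1.21×10^11 K⁴.
Q = 0.757 × 5.67×10⁻⁸ × 0.0380 × 1.21×10^11 = 198 W.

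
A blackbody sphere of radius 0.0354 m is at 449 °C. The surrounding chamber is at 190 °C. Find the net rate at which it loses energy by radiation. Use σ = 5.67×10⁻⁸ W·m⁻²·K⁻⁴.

Q ≈ 202 W

A = 4πr² = 4π × (0.0354)² = 0.0157 m².
Convert: 449 °C = 722 K; 190 °C = 463 K.
Q = σA(T⁴ − T_s⁴). T⁴ − T_s⁴ = (722)⁴ − (463)⁴ = 2.72×10^11 − 4.60×10^10 = 2.26×10^11 K⁴.
Q = 5.67×10⁻⁸ × 0.0157 × 2.26×10^11 = 202 W.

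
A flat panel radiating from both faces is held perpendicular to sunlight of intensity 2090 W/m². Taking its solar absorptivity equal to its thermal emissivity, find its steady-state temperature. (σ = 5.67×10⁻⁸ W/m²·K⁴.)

T ≈ 368 K

Absorbed flux αS = emitted flux 2εσT⁴ per unit area; with α = ε this gives T = (S/2σ)^(1/4).
T = (2090 / (2 × 5.67×10⁻⁸))^(1/4) = (1.84×10^10)^(1/4).
T = 368 K.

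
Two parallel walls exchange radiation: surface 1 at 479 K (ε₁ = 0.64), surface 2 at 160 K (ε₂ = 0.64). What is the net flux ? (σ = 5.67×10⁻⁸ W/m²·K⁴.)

For two large parallel gray plates, q = σ(T₁⁴ − T₂⁴) / (1/ε₁ + 1/ε₂ − 1).
1/ε₁ + 1/ε₂ − 1 = 1/0.64 + 1/0.64 − 1 = 2.125.
T₁⁴ − T₂⁴ = 5.26×10^10 − 6.55×10^8 = 5.20×10^10 K⁴.
q = 5.67×10⁻⁸ × 5.20×10^10 / 2.125 = 1390 W/m².

q ≈ 1390 W/m²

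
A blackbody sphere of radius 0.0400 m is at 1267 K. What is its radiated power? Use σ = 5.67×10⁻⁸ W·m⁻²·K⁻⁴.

P ≈ 2940 W

A = 4πr² = 4π × (0.0400)² = 0.0201 m².
P = σAT⁴ = 5.67×10⁻⁸ × 0.0201 × (1267)⁴ = 5.67×10⁻⁸ × 0.0201 × 2.58×10^12.
P = 2940 W.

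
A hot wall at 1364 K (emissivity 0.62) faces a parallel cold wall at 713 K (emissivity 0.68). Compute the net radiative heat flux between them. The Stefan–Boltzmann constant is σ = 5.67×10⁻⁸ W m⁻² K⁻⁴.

For two large parallel gray plates, q = σ(T₁⁴ − T₂⁴) / (1/ε₁ + 1/ε₂ − 1).
1/ε₁ + 1/ε₂ − 1 = 1/0.62 + 1/0.68 − 1 = 2.083.
T₁⁴ − T₂⁴ = 3.46×10^12 − 2.58×10^11 = 3.20×10^12 K⁴.
q = 5.67×10⁻⁸ × 3.20×10^12 / 2.083 = 87200 W/m².

q ≈ 87200 W/m²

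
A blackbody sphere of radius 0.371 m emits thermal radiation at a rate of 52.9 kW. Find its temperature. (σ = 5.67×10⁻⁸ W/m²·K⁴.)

A = 4πr² = 4π × (0.371)² = 1.73 m².
From P = σAT⁴, T = (P / σA)^(1/4) = (52900 / (5.67×10⁻⁸ × 1.73))^(1/4).
T = (5.39×10^11)^(1/4) = 857 K.

T ≈ 857 K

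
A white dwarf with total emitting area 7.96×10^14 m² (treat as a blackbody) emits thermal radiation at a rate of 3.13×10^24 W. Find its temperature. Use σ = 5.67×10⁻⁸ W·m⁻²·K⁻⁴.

T ≈ 16200 K

From P = σAT⁴, T = (P / σA)^(1/4) = (3.13×10^24 / (5.67×10⁻⁸ × 7.96×10^14))^(1/4).
T = (6.94×10^16)^(1/4) = 16200 K.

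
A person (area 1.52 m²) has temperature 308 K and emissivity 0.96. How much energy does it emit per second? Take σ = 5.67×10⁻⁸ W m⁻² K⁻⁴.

Stefan–Boltzmann: P = εσAT⁴ = 0.96 × 5.67×10⁻⁸ × 1.52 × (308)⁴ = 0.96 × 5.67×10⁻⁸ × 1.52 × 9.00×10^9.
P = 745 W.

P ≈ 745 W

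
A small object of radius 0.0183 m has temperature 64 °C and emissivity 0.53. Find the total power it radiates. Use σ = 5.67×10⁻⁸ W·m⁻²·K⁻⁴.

P ≈ 1.63 W

A = 4πr² = 4π × (0.0183)² = 4.21×10^-3 m².
64 °C = 337 K.
Stefan–Boltzmann: P = εσAT⁴ = 0.53 × 5.67×10⁻⁸ × 4.21×10^-3 × (337)⁴ = 0.53 × 5.67×10⁻⁸ × 4.21×10^-3 × 1.29×10^10.
P = 1.63 W.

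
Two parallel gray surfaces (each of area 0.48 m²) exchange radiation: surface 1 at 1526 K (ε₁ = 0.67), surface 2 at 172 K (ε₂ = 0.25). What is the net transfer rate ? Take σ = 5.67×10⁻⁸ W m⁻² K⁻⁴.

Q ≈ 32800 W

For two large parallel gray plates, q = σ(T₁⁴ − T₂⁴) / (1/ε₁ + 1/ε₂ − 1).
1/ε₁ + 1/ε₂ − 1 = 1/0.67 + 1/0.25 − 1 = 4.493.
T₁⁴ − T₂⁴ = 5.42×10^12 − 8.75×10^8 = 5.42×10^12 K⁴.
q = 5.67×10⁻⁸ × 5.42×10^12 / 4.493 = 68400 W/m².
Q = q·A = 68400 × 0.48 = 32800 W.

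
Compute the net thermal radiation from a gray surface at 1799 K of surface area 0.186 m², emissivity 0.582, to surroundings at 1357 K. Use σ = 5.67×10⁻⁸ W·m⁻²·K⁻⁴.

Q = εσA(T⁴ − T_s⁴). T⁴ − T_s⁴ = (1799)⁴ − (1357)⁴ = 1.05×10^13 − 3.39×10^12 = 7.08×10^12 K⁴.
Q = 0.582 × 5.67×10⁻⁸ × 0.186 × 7.08×10^12 = 43500 W.

Q ≈ 43500 W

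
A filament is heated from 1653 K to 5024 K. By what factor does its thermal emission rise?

ratio ≈ 85.3

P ∝ T⁴, so the ratio is (5024/1653)⁴ = (3.039)⁴ = 85.3.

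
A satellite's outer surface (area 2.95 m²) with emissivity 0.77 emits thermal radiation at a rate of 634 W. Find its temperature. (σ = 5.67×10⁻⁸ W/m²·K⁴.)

From P = εσAT⁴, T = (P / εσA)^(1/4) = (634 / (0.77 × 5.67×10⁻⁸ × 2.95))^(1/4).
T = (4.92×10^9)^(1/4) = 265 K.

T ≈ 265 K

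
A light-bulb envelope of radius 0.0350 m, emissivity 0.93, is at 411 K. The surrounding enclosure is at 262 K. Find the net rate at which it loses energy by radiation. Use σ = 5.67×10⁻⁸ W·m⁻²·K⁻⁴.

Q ≈ 19.3 W

A = 4πr² = 4π × (0.0350)² = 0.0154 m².
Q = εσA(T⁴ − T_s⁴). T⁴ − T_s⁴ = (411)⁴ − (262)⁴ = 2.85×10^10 − 4.71×10^9 = 2.38×10^10 K⁴.
Q = 0.93 × 5.67×10⁻⁸ × 0.0154 × 2.38×10^10 = 19.3 W.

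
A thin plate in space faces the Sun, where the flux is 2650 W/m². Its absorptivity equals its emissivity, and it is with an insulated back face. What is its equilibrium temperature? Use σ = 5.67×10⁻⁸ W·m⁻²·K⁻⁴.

Absorbed flux αS = emitted flux εσT⁴ (one radiating face); with α = ε, T = (S/σ)^(1/4).
T = (2650 / 5.67×10⁻⁸)^(1/4) = (4.67×10^10)^(1/4).
T = 465 K.

T ≈ 465 K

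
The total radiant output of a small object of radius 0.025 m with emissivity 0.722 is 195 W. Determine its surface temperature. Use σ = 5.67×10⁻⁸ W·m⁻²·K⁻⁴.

A = 4πr² = 4π × (0.025)² = 7.85×10^-3 m².
From P = εσAT⁴, T = (P / εσA)^(1/4) = (195 / (0.722 × 5.67×10⁻⁸ × 7.85×10^-3))^(1/4).
T = (6.06×10^11)^(1/4) = 882 K.

T ≈ 882 K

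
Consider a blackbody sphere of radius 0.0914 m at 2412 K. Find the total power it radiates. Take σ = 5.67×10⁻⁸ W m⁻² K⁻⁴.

P ≈ 2.01×10^5 W

A = 4πr² = 4π × (0.0914)² = 0.105 m².
P = σAT⁴ = 5.67×10⁻⁸ × 0.105 × (2412)⁴ = 5.67×10⁻⁸ × 0.105 × 3.38×10^13.
P = 2.01×10^5 W.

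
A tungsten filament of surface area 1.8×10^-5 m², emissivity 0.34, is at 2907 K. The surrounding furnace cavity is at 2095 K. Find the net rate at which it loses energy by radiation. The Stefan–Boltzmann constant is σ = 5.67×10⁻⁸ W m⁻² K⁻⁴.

Q ≈ 18.1 W

Q = εσA(T⁴ − T_s⁴). T⁴ − T_s⁴ = (2907)⁴ − (2095)⁴ = 7.14×10^13 − 1.93×10^13 = 5.21×10^13 K⁴.
Q = 0.34 × 5.67×10⁻⁸ × 1.80×10^-5 × 5.21×10^13 = 18.1 W.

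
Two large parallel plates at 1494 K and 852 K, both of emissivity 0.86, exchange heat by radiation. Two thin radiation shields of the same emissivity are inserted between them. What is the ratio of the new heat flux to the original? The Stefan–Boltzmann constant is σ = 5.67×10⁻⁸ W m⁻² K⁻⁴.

With N identical shields there are N+1 = 3 gaps in series, each with the same radiative resistance, so the flux falls to 1/(N+1) of its unshielded value.

ratio ≈ 0.333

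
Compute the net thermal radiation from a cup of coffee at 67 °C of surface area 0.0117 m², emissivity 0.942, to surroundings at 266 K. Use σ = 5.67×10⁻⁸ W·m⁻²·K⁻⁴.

Convert: 67 °C = 340 K.
Q = εσA(T⁴ − T_s⁴). T⁴ − T_s⁴ = (340)⁴ − (266)⁴ = 1.34×10^10 − 5.01×10^9 = 8.36×10^9 K⁴.
Q = 0.942 × 5.67×10⁻⁸ × 0.0117 × 8.36×10^9 = 5.22 W.

Q ≈ 5.22 W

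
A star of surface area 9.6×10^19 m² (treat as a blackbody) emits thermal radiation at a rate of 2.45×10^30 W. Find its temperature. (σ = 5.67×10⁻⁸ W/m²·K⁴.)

From P = σAT⁴, T = (P / σA)^(1/4) = (2.45×10^30 / (5.67×10⁻⁸ × 9.60×10^19))^(1/4).
T = (4.50×10^17)^(1/4) = 25900 K.

T ≈ 25900 K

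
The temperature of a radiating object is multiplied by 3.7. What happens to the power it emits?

factor ≈ 187

P ∝ T⁴, so the power scales as (3.7)⁴ = 187.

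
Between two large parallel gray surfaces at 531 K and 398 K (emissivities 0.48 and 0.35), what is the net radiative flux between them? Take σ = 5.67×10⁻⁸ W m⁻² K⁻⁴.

q ≈ 783 W/m²

For two large parallel gray plates, q = σ(T₁⁴ − T₂⁴) / (1/ε₁ + 1/ε₂ − 1).
1/ε₁ + 1/ε₂ − 1 = 1/0.48 + 1/0.35 − 1 = 3.940.
T₁⁴ − T₂⁴ = 7.95×10^10 − 2.51×10^10 = 5.44×10^10 K⁴.
q = 5.67×10⁻⁸ × 5.44×10^10 / 3.940 = 783 W/m².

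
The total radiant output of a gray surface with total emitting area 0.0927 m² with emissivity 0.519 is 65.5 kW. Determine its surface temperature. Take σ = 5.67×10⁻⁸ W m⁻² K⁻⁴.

T ≈ 2210 K

From P = εσAT⁴, T = (P / εσA)^(1/4) = (65500 / (0.519 × 5.67×10⁻⁸ × 0.0927))^(1/4).
T = (2.40×10^13)^(1/4) = 2210 K.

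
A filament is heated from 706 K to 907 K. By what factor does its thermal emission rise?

P ∝ T⁴, so the ratio is (907/706)⁴ = (1.285)⁴ = 2.72.

ratio ≈ 2.72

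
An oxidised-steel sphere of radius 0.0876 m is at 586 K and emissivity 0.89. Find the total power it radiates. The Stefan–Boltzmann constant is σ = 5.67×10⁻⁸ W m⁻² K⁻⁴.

A = 4πr² = 4π × (0.0876)² = 0.0964 m².
Stefan–Boltzmann: P = εσAT⁴ = 0.89 × 5.67×10⁻⁸ × 0.0964 × (586)⁴ = 0.89 × 5.67×10⁻⁸ × 0.0964 × 1.18×10^11.
P = 574 W.

P ≈ 574 W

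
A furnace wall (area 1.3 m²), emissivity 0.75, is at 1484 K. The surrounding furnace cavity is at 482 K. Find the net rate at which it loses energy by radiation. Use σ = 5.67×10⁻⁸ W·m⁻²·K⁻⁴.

Q ≈ 2.65×10^5 W

Q = εσA(T⁴ − T_s⁴). T⁴ − T_s⁴ = (1484)⁴ − (482)⁴ = 4.85×10^12 − 5.40×10^10 = 4.80×10^12 K⁴.
Q = 0.75 × 5.67×10⁻⁸ × 1.30 × 4.80×10^12 = 2.65×10^5 W.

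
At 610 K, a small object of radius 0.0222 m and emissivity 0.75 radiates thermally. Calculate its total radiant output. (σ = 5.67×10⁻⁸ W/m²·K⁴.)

P ≈ 36.5 W

A = 4πr² = 4π × (0.0222)² = 6.19×10^-3 m².
P = εσAT⁴ = 0.75 × 5.67×10⁻⁸ × 6.19×10^-3 × (610)⁴ = 0.75 × 5.67×10⁻⁸ × 6.19×10^-3 × 1.38×10^11.
P = 36.5 W.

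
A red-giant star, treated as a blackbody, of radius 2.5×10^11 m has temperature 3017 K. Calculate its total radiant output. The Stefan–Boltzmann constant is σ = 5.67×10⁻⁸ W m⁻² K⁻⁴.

A = 4πr² = 4π × (2.5×10^11)² = 7.85×10^23 m².
P = σAT⁴ = 5.67×10⁻⁸ × 7.85×10^23 × (3017)⁴ = 5.67×10⁻⁸ × 7.85×10^23 × 8.29×10^13.
P = 3.69×10^30 W.

P ≈ 3.69×10^30 W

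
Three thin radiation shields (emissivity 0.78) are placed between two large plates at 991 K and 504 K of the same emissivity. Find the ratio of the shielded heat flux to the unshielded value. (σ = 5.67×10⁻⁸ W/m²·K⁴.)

With N identical shields there are N+1 = 4 gaps in series, each with the same radiative resistance, so the flux falls to 1/(N+1) of its unshielded value.

ratio ≈ 0.250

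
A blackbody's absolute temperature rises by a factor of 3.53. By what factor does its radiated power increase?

factor ≈ 155

P ∝ T⁴, so the power scales as (3.53)⁴ = 155.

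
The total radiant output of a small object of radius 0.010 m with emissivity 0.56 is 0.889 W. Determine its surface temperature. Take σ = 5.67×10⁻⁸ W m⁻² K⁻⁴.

A = 4πr² = 4π × (0.010)² = 1.26×10^-3 m².
From P = εσAT⁴, T = (P / εσA)^(1/4) = (0.889 / (0.56 × 5.67×10⁻⁸ × 1.26×10^-3))^(1/4).
T = (2.23×10^10)^(1/4) = 386 K.

T ≈ 386 K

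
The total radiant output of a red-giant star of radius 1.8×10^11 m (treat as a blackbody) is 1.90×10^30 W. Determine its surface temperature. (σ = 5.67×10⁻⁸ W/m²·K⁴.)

T ≈ 3010 K

A = 4πr² = 4π × (1.8×10^11)² = 4.07×10^23 m².
From P = σAT⁴, T = (P / σA)^(1/4) = (1.90×10^30 / (5.67×10⁻⁸ × 4.07×10^23))^(1/4).
T = (8.23×10^13)^(1/4) = 3010 K.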